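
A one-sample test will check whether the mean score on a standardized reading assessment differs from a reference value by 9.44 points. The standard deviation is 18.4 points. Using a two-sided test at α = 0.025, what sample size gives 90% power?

n = 48

For a one-sample z-test, n = ((z_{α/2} + z_β)·σ/δ)².
z_{α/2} = 2.241 (two-sided α = 0.025); z_β = 1.282 (power 90% → β = 0.1).
n = (3.523 × 18.4 / 9.44)² = 47.15
Round up: n = 48.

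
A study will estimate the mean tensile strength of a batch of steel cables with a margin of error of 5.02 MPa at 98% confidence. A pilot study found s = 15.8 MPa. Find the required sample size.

54

For a mean, the margin of error is E = z·σ/√n, so n = (zσ/E)².
At 98% confidence, z = 2.326.
n = (2.326 × 15.8 / 5.02)² = 53.60
Round up: n = 54.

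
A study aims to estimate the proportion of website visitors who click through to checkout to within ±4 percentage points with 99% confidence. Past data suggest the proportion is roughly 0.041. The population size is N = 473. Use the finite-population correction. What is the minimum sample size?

122

For a proportion with margin E = 0.04 at 99% confidence, z = 2.576.
n = p̂(1−p̂)(z/E)² = 0.041 × 0.959 × (2.576/0.04)² = 163.07 — call this n₀.
Finite-population correction with N = 473: n = n₀ / (1 + (n₀−1)/N) = 163.07 / 1.343 = 121.42
Round up: n = 122.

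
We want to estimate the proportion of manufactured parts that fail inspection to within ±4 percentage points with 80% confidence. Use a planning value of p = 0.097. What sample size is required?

n = 90

For a proportion with margin E = 0.04 at 80% confidence, z = 1.282.
n = p̂(1−p̂)(z/E)² = 0.097 × 0.903 × (1.282/0.04)² = 89.97
Round up: n = 90.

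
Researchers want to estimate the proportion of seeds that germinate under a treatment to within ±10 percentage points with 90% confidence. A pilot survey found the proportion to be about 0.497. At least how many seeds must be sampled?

n = 68

For a proportion with margin E = 0.1 at 90% confidence, z = 1.645.
n = p̂(1−p̂)(z/E)² = 0.497 × 0.503 × (1.645/0.1)² = 67.65
Round up: n = 68.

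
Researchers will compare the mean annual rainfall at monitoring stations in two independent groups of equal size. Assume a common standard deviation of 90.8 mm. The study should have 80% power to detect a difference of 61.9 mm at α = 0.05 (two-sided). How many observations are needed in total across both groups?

68 total

For two equal groups, n per group = 2·((z_{α/2} + z_β)·σ/δ)².
z_{α/2} = 1.960; z_β = 0.842 (power 80%).
n = 2 × (2.802 × 90.8 / 61.9)² = 2 × 16.89 = 33.78
Round up: n = 34 per group.
Total across both groups: 2 × 34 = 68.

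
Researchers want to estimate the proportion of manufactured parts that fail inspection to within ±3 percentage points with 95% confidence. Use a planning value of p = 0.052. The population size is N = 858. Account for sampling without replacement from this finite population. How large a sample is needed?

170

For a proportion with margin E = 0.03 at 95% confidence, z = 1.960.
n = p̂(1−p̂)(z/E)² = 0.052 × 0.948 × (1.960/0.03)² = 210.42 — call this n₀.
Finite-population correction with N = 858: n = n₀ / (1 + (n₀−1)/N) = 210.42 / 1.244 = 169.15
Round up: n = 170.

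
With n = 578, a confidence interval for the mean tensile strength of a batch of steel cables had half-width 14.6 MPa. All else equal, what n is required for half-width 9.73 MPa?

1302

Margin of error scales as 1/√n, so n₂ = n₁·(E₁/E₂)².
n₂ = 578 × (14.6/9.73)² = 578 × 2.252 = 1301.66
Round up: n₂ = 1302.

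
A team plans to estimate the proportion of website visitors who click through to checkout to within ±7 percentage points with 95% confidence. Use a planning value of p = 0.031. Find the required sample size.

For a proportion with margin E = 0.07 at 95% confidence, z = 1.960.
n = p̂(1−p̂)(z/E)² = 0.031 × 0.969 × (1.960/0.07)² = 23.55
Round up: n = 24.

24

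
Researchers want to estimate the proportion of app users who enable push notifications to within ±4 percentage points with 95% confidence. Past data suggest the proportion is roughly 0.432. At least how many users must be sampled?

For a proportion with margin E = 0.04 at 95% confidence, z = 1.960.
n = p̂(1−p̂)(z/E)² = 0.432 × 0.568 × (1.960/0.04)² = 589.15
Round up: n = 590.

590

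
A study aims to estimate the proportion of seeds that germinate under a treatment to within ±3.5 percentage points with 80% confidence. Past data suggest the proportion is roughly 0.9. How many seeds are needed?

For a proportion with margin E = 0.035 at 80% confidence, z = 1.282.
n = p̂(1−p̂)(z/E)² = 0.9 × 0.1 × (1.282/0.035)² = 120.75
Round up: n = 121.

121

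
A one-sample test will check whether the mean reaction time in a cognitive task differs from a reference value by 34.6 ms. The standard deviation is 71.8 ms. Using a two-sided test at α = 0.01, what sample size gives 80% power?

For a one-sample z-test, n = ((z_{α/2} + z_β)·σ/δ)².
z_{α/2} = 2.576 (two-sided α = 0.01); z_β = 0.842 (power 80% → β = 0.2).
n = (3.418 × 71.8 / 34.6)² = 50.31
Round up: n = 51.

51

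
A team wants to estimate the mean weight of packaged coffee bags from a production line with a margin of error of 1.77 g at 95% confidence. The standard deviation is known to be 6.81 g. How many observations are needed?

For a mean, the margin of error is E = z·σ/√n, so n = (zσ/E)².
At 95% confidence, z = 1.960.
n = (1.960 × 6.81 / 1.77)² = 56.87
Round up: n = 57.

57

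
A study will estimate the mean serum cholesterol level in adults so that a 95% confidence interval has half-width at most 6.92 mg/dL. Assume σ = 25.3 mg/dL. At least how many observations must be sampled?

52

For a mean, the margin of error is E = z·σ/√n, so n = (zσ/E)².
At 95% confidence, z = 1.960.
n = (1.960 × 25.3 / 6.92)² = 51.35
Round up: n = 52.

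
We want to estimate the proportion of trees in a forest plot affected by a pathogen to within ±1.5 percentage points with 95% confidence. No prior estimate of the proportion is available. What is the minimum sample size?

For a proportion with margin E = 0.015 at 95% confidence, z = 1.960.
With no prior estimate, use p = 0.5, which maximizes p(1−p) at 0.25.
n = 0.25 × (z/E)² = 0.25 × (1.960/0.015)² = 4268.44
Round up: n = 4269.

4269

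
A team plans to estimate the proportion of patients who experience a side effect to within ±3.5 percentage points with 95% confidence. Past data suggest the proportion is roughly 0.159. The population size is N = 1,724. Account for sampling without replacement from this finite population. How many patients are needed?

For a proportion with margin E = 0.035 at 95% confidence, z = 1.960.
n = p̂(1−p̂)(z/E)² = 0.159 × 0.841 × (1.960/0.035)² = 419.34 — call this n₀.
Finite-population correction with N = 1,724: n = n₀ / (1 + (n₀−1)/N) = 419.34 / 1.243 = 337.36
Round up: n = 338.

338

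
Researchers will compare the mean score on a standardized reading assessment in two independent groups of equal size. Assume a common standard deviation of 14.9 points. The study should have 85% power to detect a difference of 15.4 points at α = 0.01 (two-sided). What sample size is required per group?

25 per group

For two equal groups, n per group = 2·((z_{α/2} + z_β)·σ/δ)².
z_{α/2} = 2.576; z_β = 1.036 (power 85%).
n = 2 × (3.612 × 14.9 / 15.4)² = 2 × 12.21 = 24.42
Round up: n = 25 per group.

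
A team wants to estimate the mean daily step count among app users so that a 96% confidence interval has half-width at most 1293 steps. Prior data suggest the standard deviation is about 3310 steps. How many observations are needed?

28

For a mean, the margin of error is E = z·σ/√n, so n = (zσ/E)².
At 96% confidence, z = 2.054.
n = (2.054 × 3310 / 1293)² = 27.65
Round up: n = 28.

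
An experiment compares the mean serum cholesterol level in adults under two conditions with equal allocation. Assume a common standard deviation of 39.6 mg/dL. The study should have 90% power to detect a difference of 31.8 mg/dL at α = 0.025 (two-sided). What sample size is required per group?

39 per group

For two equal groups, n per group = 2·((z_{α/2} + z_β)·σ/δ)².
z_{α/2} = 2.241; z_β = 1.282 (power 90%).
n = 2 × (3.523 × 39.6 / 31.8)² = 2 × 19.25 = 38.50
Round up: n = 39 per group.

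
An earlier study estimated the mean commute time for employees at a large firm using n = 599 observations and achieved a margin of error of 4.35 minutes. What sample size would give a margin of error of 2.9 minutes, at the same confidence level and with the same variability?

n = 1348

Margin of error scales as 1/√n, so n₂ = n₁·(E₁/E₂)².
n₂ = 599 × (4.35/2.9)² = 599 × 2.25 = 1347.75
Round up: n₂ = 1348.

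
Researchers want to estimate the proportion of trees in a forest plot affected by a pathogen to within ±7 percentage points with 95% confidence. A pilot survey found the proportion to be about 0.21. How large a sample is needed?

For a proportion with margin E = 0.07 at 95% confidence, z = 1.960.
n = p̂(1−p̂)(z/E)² = 0.21 × 0.79 × (1.960/0.07)² = 130.07
Round up: n = 131.

n = 131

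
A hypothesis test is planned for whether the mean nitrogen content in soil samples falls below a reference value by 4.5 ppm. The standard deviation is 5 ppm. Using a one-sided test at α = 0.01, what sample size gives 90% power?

17

For a one-sample z-test, n = ((z_α + z_β)·σ/δ)².
z_α = 2.326 (one-sided α = 0.01); z_β = 1.282 (power 90% → β = 0.1).
n = (3.608 × 5 / 4.5)² = 16.07
Round up: n = 17.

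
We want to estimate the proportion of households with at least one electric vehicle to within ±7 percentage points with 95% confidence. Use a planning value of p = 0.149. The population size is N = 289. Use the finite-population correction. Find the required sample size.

n = 75

For a proportion with margin E = 0.07 at 95% confidence, z = 1.960.
n = p̂(1−p̂)(z/E)² = 0.149 × 0.851 × (1.960/0.07)² = 99.41 — call this n₀.
Finite-population correction with N = 289: n = n₀ / (1 + (n₀−1)/N) = 99.41 / 1.341 = 74.13
Round up: n = 75.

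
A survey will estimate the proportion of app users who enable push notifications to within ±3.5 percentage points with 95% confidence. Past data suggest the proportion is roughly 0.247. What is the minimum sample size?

For a proportion with margin E = 0.035 at 95% confidence, z = 1.960.
n = p̂(1−p̂)(z/E)² = 0.247 × 0.753 × (1.960/0.035)² = 583.27
Round up: n = 584.

584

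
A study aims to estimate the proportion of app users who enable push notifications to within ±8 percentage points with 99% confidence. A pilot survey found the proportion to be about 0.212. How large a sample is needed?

For a proportion with margin E = 0.08 at 99% confidence, z = 2.576.
n = p̂(1−p̂)(z/E)² = 0.212 × 0.788 × (2.576/0.08)² = 173.21
Round up: n = 174.

n = 174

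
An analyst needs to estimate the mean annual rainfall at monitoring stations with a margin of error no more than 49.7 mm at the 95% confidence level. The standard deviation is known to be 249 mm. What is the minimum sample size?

n = 97

For a mean, the margin of error is E = z·σ/√n, so n = (zσ/E)².
At 95% confidence, z = 1.960.
n = (1.960 × 249 / 49.7)² = 96.43
Round up: n = 97.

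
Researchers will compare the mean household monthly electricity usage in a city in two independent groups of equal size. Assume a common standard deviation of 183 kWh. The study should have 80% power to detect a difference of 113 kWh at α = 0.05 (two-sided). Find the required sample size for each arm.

42 per group

For two equal groups, n per group = 2·((z_{α/2} + z_β)·σ/δ)².
z_{α/2} = 1.960; z_β = 0.842 (power 80%).
n = 2 × (2.802 × 183 / 113)² = 2 × 20.59 = 41.18
Round up: n = 42 per group.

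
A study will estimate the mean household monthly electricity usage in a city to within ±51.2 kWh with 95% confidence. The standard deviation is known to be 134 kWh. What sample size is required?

For a mean, the margin of error is E = z·σ/√n, so n = (zσ/E)².
At 95% confidence, z = 1.960.
n = (1.960 × 134 / 51.2)² = 26.31
Round up: n = 27.

27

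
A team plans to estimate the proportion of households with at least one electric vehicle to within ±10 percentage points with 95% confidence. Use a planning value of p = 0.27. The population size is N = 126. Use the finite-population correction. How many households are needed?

48

For a proportion with margin E = 0.1 at 95% confidence, z = 1.960.
n = p̂(1−p̂)(z/E)² = 0.27 × 0.73 × (1.960/0.1)² = 75.72 — call this n₀.
Finite-population correction with N = 126: n = n₀ / (1 + (n₀−1)/N) = 75.72 / 1.593 = 47.53
Round up: n = 48.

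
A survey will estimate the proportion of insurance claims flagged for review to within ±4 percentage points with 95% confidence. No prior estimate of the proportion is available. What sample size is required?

For a proportion with margin E = 0.04 at 95% confidence, z = 1.960.
With no prior estimate, use p = 0.5, which maximizes p(1−p) at 0.25.
n = 0.25 × (z/E)² = 0.25 × (1.960/0.04)² = 600.25
Round up: n = 601.

601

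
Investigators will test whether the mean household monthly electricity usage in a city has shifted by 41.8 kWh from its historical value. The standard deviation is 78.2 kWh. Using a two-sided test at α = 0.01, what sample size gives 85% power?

n = 46

For a one-sample z-test, n = ((z_{α/2} + z_β)·σ/δ)².
z_{α/2} = 2.576 (two-sided α = 0.01); z_β = 1.036 (power 85% → β = 0.15).
n = (3.612 × 78.2 / 41.8)² = 45.66
Round up: n = 46.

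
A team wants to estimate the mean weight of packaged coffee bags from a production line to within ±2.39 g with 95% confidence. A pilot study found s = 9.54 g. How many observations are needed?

For a mean, the margin of error is E = z·σ/√n, so n = (zσ/E)².
At 95% confidence, z = 1.960.
n = (1.960 × 9.54 / 2.39)² = 61.21
Round up: n = 62.

62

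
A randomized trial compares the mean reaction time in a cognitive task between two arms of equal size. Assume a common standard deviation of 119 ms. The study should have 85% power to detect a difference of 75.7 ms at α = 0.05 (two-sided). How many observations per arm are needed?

45 per group

For two equal groups, n per group = 2·((z_{α/2} + z_β)·σ/δ)².
z_{α/2} = 1.960; z_β = 1.036 (power 85%).
n = 2 × (2.996 × 119 / 75.7)² = 2 × 22.18 = 44.36
Round up: n = 45 per group.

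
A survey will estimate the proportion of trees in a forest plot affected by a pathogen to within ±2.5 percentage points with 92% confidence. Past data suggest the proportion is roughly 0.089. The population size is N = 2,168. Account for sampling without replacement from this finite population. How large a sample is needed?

For a proportion with margin E = 0.025 at 92% confidence, z = 1.751.
n = p̂(1−p̂)(z/E)² = 0.089 × 0.911 × (1.751/0.025)² = 397.74 — call this n₀.
Finite-population correction with N = 2,168: n = n₀ / (1 + (n₀−1)/N) = 397.74 / 1.183 = 336.21
Round up: n = 337.

n = 337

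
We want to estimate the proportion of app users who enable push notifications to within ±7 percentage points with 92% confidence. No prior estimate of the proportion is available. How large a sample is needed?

157

For a proportion with margin E = 0.07 at 92% confidence, z = 1.751.
With no prior estimate, use p = 0.5, which maximizes p(1−p) at 0.25.
n = 0.25 × (z/E)² = 0.25 × (1.751/0.07)² = 156.43
Round up: n = 157.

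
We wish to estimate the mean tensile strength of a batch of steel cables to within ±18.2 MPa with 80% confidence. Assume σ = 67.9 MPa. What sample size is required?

23

For a mean, the margin of error is E = z·σ/√n, so n = (zσ/E)².
At 80% confidence, z = 1.282.
n = (1.282 × 67.9 / 18.2)² = 22.88
Round up: n = 23.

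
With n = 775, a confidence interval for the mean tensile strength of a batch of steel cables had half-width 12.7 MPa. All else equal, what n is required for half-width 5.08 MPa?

Margin of error scales as 1/√n, so n₂ = n₁·(E₁/E₂)².
n₂ = 775 × (12.7/5.08)² = 775 × 6.25 = 4843.75
Round up: n₂ = 4844.

4844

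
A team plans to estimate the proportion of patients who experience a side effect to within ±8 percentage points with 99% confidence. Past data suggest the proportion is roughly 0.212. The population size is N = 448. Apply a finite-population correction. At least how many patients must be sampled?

126

For a proportion with margin E = 0.08 at 99% confidence, z = 2.576.
n = p̂(1−p̂)(z/E)² = 0.212 × 0.788 × (2.576/0.08)² = 173.21 — call this n₀.
Finite-population correction with N = 448: n = n₀ / (1 + (n₀−1)/N) = 173.21 / 1.384 = 125.15
Round up: n = 126.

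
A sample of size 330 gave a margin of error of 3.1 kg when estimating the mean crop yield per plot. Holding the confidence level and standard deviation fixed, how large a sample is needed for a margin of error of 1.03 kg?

Margin of error scales as 1/√n, so n₂ = n₁·(E₁/E₂)².
n₂ = 330 × (3.1/1.03)² = 330 × 9.058 = 2989.14
Round up: n₂ = 2990.

n = 2990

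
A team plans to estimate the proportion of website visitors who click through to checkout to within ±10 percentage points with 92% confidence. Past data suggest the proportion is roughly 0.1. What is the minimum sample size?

28

For a proportion with margin E = 0.1 at 92% confidence, z = 1.751.
n = p̂(1−p̂)(z/E)² = 0.1 × 0.9 × (1.751/0.1)² = 27.59
Round up: n = 28.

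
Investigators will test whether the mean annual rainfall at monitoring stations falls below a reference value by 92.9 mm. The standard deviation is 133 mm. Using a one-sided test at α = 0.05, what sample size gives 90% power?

18

For a one-sample z-test, n = ((z_α + z_β)·σ/δ)².
z_α = 1.645 (one-sided α = 0.05); z_β = 1.282 (power 90% → β = 0.1).
n = (2.927 × 133 / 92.9)² = 17.56
Round up: n = 18.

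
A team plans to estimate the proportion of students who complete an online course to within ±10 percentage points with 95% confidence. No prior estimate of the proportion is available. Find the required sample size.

For a proportion with margin E = 0.1 at 95% confidence, z = 1.960.
With no prior estimate, use p = 0.5, which maximizes p(1−p) at 0.25.
n = 0.25 × (z/E)² = 0.25 × (1.960/0.1)² = 96.04
Round up: n = 97.

97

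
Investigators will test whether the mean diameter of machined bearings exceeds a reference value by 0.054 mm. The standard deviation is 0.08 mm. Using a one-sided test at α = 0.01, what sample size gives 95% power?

For a one-sample z-test, n = ((z_α + z_β)·σ/δ)².
z_α = 2.326 (one-sided α = 0.01); z_β = 1.645 (power 95% → β = 0.05).
n = (3.971 × 0.08 / 0.054)² = 34.61
Round up: n = 35.

35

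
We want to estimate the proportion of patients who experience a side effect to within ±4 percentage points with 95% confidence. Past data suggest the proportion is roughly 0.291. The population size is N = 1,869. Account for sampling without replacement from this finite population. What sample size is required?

For a proportion with margin E = 0.04 at 95% confidence, z = 1.960.
n = p̂(1−p̂)(z/E)² = 0.291 × 0.709 × (1.960/0.04)² = 495.37 — call this n₀.
Finite-population correction with N = 1,869: n = n₀ / (1 + (n₀−1)/N) = 495.37 / 1.265 = 391.60
Round up: n = 392.

392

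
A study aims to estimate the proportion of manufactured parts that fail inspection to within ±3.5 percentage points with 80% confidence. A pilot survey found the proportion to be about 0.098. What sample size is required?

119

For a proportion with margin E = 0.035 at 80% confidence, z = 1.282.
n = p̂(1−p̂)(z/E)² = 0.098 × 0.902 × (1.282/0.035)² = 118.60
Round up: n = 119.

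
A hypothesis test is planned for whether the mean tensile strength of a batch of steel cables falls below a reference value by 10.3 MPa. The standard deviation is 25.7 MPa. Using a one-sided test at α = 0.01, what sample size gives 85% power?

n = 71

For a one-sample z-test, n = ((z_α + z_β)·σ/δ)².
z_α = 2.326 (one-sided α = 0.01); z_β = 1.036 (power 85% → β = 0.15).
n = (3.362 × 25.7 / 10.3)² = 70.37
Round up: n = 71.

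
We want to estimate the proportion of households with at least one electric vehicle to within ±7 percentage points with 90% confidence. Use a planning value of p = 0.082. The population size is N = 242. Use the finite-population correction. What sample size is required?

36

For a proportion with margin E = 0.07 at 90% confidence, z = 1.645.
n = p̂(1−p̂)(z/E)² = 0.082 × 0.918 × (1.645/0.07)² = 41.57 — call this n₀.
Finite-population correction with N = 242: n = n₀ / (1 + (n₀−1)/N) = 41.57 / 1.168 = 35.59
Round up: n = 36.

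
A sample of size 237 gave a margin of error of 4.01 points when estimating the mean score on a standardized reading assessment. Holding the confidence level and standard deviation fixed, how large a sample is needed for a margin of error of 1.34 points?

Margin of error scales as 1/√n, so n₂ = n₁·(E₁/E₂)².
n₂ = 237 × (4.01/1.34)² = 237 × 8.955 = 2122.34
Round up: n₂ = 2123.

2123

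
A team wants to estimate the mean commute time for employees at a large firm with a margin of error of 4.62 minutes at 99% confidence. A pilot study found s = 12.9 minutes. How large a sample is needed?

For a mean, the margin of error is E = z·σ/√n, so n = (zσ/E)².
At 99% confidence, z = 2.576.
n = (2.576 × 12.9 / 4.62)² = 51.74
Round up: n = 52.

n = 52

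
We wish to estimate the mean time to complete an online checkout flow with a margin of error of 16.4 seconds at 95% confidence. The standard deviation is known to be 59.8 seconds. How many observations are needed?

For a mean, the margin of error is E = z·σ/√n, so n = (zσ/E)².
At 95% confidence, z = 1.960.
n = (1.960 × 59.8 / 16.4)² = 51.08
Round up: n = 52.

n = 52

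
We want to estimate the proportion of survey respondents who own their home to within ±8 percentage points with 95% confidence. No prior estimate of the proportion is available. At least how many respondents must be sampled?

For a proportion with margin E = 0.08 at 95% confidence, z = 1.960.
With no prior estimate, use p = 0.5, which maximizes p(1−p) at 0.25.
n = 0.25 × (z/E)² = 0.25 × (1.960/0.08)² = 150.06
Round up: n = 151.

151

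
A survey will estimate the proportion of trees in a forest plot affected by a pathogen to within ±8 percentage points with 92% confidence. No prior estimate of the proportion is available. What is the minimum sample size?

For a proportion with margin E = 0.08 at 92% confidence, z = 1.751.
With no prior estimate, use p = 0.5, which maximizes p(1−p) at 0.25.
n = 0.25 × (z/E)² = 0.25 × (1.751/0.08)² = 119.77
Round up: n = 120.

120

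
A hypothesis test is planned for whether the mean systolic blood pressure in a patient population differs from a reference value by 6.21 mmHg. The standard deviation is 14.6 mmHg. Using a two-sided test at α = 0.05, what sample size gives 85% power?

For a one-sample z-test, n = ((z_{α/2} + z_β)·σ/δ)².
z_{α/2} = 1.960 (two-sided α = 0.05); z_β = 1.036 (power 85% → β = 0.15).
n = (2.996 × 14.6 / 6.21)² = 49.61
Round up: n = 50.

50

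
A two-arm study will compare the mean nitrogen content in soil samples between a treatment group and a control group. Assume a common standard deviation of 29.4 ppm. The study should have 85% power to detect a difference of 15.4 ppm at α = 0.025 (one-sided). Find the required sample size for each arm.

For two equal groups, n per group = 2·((z_α + z_β)·σ/δ)².
z_α = 1.960; z_β = 1.036 (power 85%).
n = 2 × (2.996 × 29.4 / 15.4)² = 2 × 32.71 = 65.42
Round up: n = 66 per group.

66 per group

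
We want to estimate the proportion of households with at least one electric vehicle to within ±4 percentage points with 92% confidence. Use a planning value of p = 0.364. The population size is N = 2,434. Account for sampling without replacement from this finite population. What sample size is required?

n = 376

For a proportion with margin E = 0.04 at 92% confidence, z = 1.751.
n = p̂(1−p̂)(z/E)² = 0.364 × 0.636 × (1.751/0.04)² = 443.62 — call this n₀.
Finite-population correction with N = 2,434: n = n₀ / (1 + (n₀−1)/N) = 443.62 / 1.182 = 375.31
Round up: n = 376.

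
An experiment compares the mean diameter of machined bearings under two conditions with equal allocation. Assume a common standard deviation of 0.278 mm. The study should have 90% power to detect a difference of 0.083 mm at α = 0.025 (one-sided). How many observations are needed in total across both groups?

472 total

For two equal groups, n per group = 2·((z_α + z_β)·σ/δ)².
z_α = 1.960; z_β = 1.282 (power 90%).
n = 2 × (3.242 × 0.278 / 0.083)² = 2 × 117.91 = 235.82
Round up: n = 236 per group.
Total across both groups: 2 × 236 = 472.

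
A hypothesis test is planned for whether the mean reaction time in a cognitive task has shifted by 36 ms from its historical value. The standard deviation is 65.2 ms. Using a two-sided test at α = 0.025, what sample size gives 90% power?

For a one-sample z-test, n = ((z_{α/2} + z_β)·σ/δ)².
z_{α/2} = 2.241 (two-sided α = 0.025); z_β = 1.282 (power 90% → β = 0.1).
n = (3.523 × 65.2 / 36)² = 40.71
Round up: n = 41.

n = 41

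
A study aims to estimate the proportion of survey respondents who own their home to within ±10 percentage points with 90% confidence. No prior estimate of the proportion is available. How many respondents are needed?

For a proportion with margin E = 0.1 at 90% confidence, z = 1.645.
With no prior estimate, use p = 0.5, which maximizes p(1−p) at 0.25.
n = 0.25 × (z/E)² = 0.25 × (1.645/0.1)² = 67.65
Round up: n = 68.

n = 68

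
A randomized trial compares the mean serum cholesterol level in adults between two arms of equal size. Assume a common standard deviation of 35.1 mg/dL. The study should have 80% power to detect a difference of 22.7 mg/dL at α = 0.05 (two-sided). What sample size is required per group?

For two equal groups, n per group = 2·((z_{α/2} + z_β)·σ/δ)².
z_{α/2} = 1.960; z_β = 0.842 (power 80%).
n = 2 × (2.802 × 35.1 / 22.7)² = 2 × 18.77 = 37.54
Round up: n = 38 per group.

38 per group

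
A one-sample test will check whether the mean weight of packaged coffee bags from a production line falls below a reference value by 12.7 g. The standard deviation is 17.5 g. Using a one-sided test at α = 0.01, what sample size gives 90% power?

n = 25

For a one-sample z-test, n = ((z_α + z_β)·σ/δ)².
z_α = 2.326 (one-sided α = 0.01); z_β = 1.282 (power 90% → β = 0.1).
n = (3.608 × 17.5 / 12.7)² = 24.72
Round up: n = 25.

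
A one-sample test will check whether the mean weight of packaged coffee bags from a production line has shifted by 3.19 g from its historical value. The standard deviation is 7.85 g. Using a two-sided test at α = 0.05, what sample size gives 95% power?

79

For a one-sample z-test, n = ((z_{α/2} + z_β)·σ/δ)².
z_{α/2} = 1.960 (two-sided α = 0.05); z_β = 1.645 (power 95% → β = 0.05).
n = (3.605 × 7.85 / 3.19)² = 78.70
Round up: n = 79.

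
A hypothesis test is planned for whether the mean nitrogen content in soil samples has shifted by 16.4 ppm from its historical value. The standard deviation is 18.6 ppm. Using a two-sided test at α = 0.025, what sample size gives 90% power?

16

For a one-sample z-test, n = ((z_{α/2} + z_β)·σ/δ)².
z_{α/2} = 2.241 (two-sided α = 0.025); z_β = 1.282 (power 90% → β = 0.1).
n = (3.523 × 18.6 / 16.4)² = 15.96
Round up: n = 16.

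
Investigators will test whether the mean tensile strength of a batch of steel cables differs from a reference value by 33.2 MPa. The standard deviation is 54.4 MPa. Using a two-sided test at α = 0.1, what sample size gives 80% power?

For a one-sample z-test, n = ((z_{α/2} + z_β)·σ/δ)².
z_{α/2} = 1.645 (two-sided α = 0.1); z_β = 0.842 (power 80% → β = 0.2).
n = (2.487 × 54.4 / 33.2)² = 16.61
Round up: n = 17.

17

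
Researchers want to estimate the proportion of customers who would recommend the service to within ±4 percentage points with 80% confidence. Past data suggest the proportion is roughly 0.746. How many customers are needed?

For a proportion with margin E = 0.04 at 80% confidence, z = 1.282.
n = p̂(1−p̂)(z/E)² = 0.746 × 0.254 × (1.282/0.04)² = 194.64
Round up: n = 195.

195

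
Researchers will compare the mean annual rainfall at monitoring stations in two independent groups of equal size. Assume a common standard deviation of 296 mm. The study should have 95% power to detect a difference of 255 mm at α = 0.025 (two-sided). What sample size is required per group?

For two equal groups, n per group = 2·((z_{α/2} + z_β)·σ/δ)².
z_{α/2} = 2.241; z_β = 1.645 (power 95%).
n = 2 × (3.886 × 296 / 255)² = 2 × 20.35 = 40.70
Round up: n = 41 per group.

41 per group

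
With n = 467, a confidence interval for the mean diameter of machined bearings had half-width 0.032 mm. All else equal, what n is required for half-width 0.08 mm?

Margin of error scales as 1/√n, so n₂ = n₁·(E₁/E₂)².
n₂ = 467 × (0.032/0.08)² = 467 × 0.16 = 74.72
Round up: n₂ = 75.

75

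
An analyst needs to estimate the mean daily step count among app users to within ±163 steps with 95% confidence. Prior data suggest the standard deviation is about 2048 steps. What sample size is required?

For a mean, the margin of error is E = z·σ/√n, so n = (zσ/E)².
At 95% confidence, z = 1.960.
n = (1.960 × 2048 / 163)² = 606.45
Round up: n = 607.

n = 607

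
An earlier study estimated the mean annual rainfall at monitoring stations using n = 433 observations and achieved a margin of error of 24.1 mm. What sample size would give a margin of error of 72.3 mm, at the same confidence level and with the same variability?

Margin of error scales as 1/√n, so n₂ = n₁·(E₁/E₂)².
n₂ = 433 × (24.1/72.3)² = 433 × 0.1111 = 48.11
Round up: n₂ = 49.

n = 49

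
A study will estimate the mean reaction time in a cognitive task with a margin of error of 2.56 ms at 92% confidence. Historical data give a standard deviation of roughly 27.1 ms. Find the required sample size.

For a mean, the margin of error is E = z·σ/√n, so n = (zσ/E)².
At 92% confidence, z = 1.751.
n = (1.751 × 27.1 / 2.56)² = 343.58
Round up: n = 344.

344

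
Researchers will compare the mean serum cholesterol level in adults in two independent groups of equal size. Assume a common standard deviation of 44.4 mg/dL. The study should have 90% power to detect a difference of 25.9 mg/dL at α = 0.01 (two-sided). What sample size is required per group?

For two equal groups, n per group = 2·((z_{α/2} + z_β)·σ/δ)².
z_{α/2} = 2.576; z_β = 1.282 (power 90%).
n = 2 × (3.858 × 44.4 / 25.9)² = 2 × 43.74 = 87.48
Round up: n = 88 per group.

88 per group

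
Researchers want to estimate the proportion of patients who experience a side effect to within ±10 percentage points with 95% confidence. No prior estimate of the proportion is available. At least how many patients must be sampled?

97

For a proportion with margin E = 0.1 at 95% confidence, z = 1.960.
With no prior estimate, use p = 0.5, which maximizes p(1−p) at 0.25.
n = 0.25 × (z/E)² = 0.25 × (1.960/0.1)² = 96.04
Round up: n = 97.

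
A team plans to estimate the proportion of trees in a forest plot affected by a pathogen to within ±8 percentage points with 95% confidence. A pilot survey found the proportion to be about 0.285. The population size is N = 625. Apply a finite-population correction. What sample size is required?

For a proportion with margin E = 0.08 at 95% confidence, z = 1.960.
n = p̂(1−p̂)(z/E)² = 0.285 × 0.715 × (1.960/0.08)² = 122.32 — call this n₀.
Finite-population correction with N = 625: n = n₀ / (1 + (n₀−1)/N) = 122.32 / 1.194 = 102.45
Round up: n = 103.

n = 103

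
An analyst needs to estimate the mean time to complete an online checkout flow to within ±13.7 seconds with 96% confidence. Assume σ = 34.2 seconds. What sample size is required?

27

For a mean, the margin of error is E = z·σ/√n, so n = (zσ/E)².
At 96% confidence, z = 2.054.
n = (2.054 × 34.2 / 13.7)² = 26.29
Round up: n = 27.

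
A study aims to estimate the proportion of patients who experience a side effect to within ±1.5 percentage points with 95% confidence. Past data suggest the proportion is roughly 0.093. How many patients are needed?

n = 1441

For a proportion with margin E = 0.015 at 95% confidence, z = 1.960.
n = p̂(1−p̂)(z/E)² = 0.093 × 0.907 × (1.960/0.015)² = 1440.19
Round up: n = 1441.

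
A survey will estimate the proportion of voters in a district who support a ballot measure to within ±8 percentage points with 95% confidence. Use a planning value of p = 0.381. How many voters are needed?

For a proportion with margin E = 0.08 at 95% confidence, z = 1.960.
n = p̂(1−p̂)(z/E)² = 0.381 × 0.619 × (1.960/0.08)² = 141.56
Round up: n = 142.

142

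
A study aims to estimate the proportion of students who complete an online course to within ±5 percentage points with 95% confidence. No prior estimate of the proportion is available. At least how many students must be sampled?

n = 385

For a proportion with margin E = 0.05 at 95% confidence, z = 1.960.
With no prior estimate, use p = 0.5, which maximizes p(1−p) at 0.25.
n = 0.25 × (z/E)² = 0.25 × (1.960/0.05)² = 384.16
Round up: n = 385.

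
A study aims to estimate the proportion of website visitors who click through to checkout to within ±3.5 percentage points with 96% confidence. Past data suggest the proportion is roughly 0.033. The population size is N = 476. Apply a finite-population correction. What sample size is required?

90

For a proportion with margin E = 0.035 at 96% confidence, z = 2.054.
n = p̂(1−p̂)(z/E)² = 0.033 × 0.967 × (2.054/0.035)² = 109.90 — call this n₀.
Finite-population correction with N = 476: n = n₀ / (1 + (n₀−1)/N) = 109.90 / 1.229 = 89.42
Round up: n = 90.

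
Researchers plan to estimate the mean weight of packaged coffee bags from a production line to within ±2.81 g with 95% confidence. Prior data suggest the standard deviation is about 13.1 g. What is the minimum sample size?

For a mean, the margin of error is E = z·σ/√n, so n = (zσ/E)².
At 95% confidence, z = 1.960.
n = (1.960 × 13.1 / 2.81)² = 83.49
Round up: n = 84.

84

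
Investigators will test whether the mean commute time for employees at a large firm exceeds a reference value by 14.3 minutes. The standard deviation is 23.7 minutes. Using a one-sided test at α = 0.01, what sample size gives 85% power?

32

For a one-sample z-test, n = ((z_α + z_β)·σ/δ)².
z_α = 2.326 (one-sided α = 0.01); z_β = 1.036 (power 85% → β = 0.15).
n = (3.362 × 23.7 / 14.3)² = 31.05
Round up: n = 32.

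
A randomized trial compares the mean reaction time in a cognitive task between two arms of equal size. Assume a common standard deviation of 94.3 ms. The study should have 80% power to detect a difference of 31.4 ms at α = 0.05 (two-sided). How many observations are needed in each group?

142 per group

For two equal groups, n per group = 2·((z_{α/2} + z_β)·σ/δ)².
z_{α/2} = 1.960; z_β = 0.842 (power 80%).
n = 2 × (2.802 × 94.3 / 31.4)² = 2 × 70.81 = 141.62
Round up: n = 142 per group.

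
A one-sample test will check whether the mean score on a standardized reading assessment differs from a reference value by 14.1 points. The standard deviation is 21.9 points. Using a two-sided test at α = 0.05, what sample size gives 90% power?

26

For a one-sample z-test, n = ((z_{α/2} + z_β)·σ/δ)².
z_{α/2} = 1.960 (two-sided α = 0.05); z_β = 1.282 (power 90% → β = 0.1).
n = (3.242 × 21.9 / 14.1)² = 25.36
Round up: n = 26.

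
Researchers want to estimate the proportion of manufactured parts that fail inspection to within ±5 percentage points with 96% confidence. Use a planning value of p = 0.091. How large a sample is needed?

140

For a proportion with margin E = 0.05 at 96% confidence, z = 2.054.
n = p̂(1−p̂)(z/E)² = 0.091 × 0.909 × (2.054/0.05)² = 139.59
Round up: n = 140.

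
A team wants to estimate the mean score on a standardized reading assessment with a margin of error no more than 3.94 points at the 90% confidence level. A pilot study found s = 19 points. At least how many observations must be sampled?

n = 63

For a mean, the margin of error is E = z·σ/√n, so n = (zσ/E)².
At 90% confidence, z = 1.645.
n = (1.645 × 19 / 3.94)² = 62.93
Round up: n = 63.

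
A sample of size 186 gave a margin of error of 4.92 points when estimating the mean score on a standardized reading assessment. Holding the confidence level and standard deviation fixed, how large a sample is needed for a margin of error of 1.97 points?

n = 1161

Margin of error scales as 1/√n, so n₂ = n₁·(E₁/E₂)².
n₂ = 186 × (4.92/1.97)² = 186 × 6.237 = 1160.08
Round up: n₂ = 1161.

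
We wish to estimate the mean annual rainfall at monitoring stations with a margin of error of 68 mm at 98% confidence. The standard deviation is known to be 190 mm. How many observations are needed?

43

For a mean, the margin of error is E = z·σ/√n, so n = (zσ/E)².
At 98% confidence, z = 2.326.
n = (2.326 × 190 / 68)² = 42.24
Round up: n = 43.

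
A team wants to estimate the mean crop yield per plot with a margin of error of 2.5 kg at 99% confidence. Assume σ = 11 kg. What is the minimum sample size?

n = 129

For a mean, the margin of error is E = z·σ/√n, so n = (zσ/E)².
At 99% confidence, z = 2.576.
n = (2.576 × 11 / 2.5)² = 128.47
Round up: n = 129.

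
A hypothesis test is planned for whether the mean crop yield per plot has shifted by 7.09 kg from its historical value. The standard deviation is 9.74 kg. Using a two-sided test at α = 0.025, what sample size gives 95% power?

For a one-sample z-test, n = ((z_{α/2} + z_β)·σ/δ)².
z_{α/2} = 2.241 (two-sided α = 0.025); z_β = 1.645 (power 95% → β = 0.05).
n = (3.886 × 9.74 / 7.09)² = 28.50
Round up: n = 29.

n = 29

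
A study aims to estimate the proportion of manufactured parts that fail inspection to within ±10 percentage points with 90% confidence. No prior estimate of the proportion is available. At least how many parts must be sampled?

For a proportion with margin E = 0.1 at 90% confidence, z = 1.645.
With no prior estimate, use p = 0.5, which maximizes p(1−p) at 0.25.
n = 0.25 × (z/E)² = 0.25 × (1.645/0.1)² = 67.65
Round up: n = 68.

68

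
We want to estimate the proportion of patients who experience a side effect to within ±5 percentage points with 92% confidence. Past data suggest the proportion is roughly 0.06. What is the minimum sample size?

70

For a proportion with margin E = 0.05 at 92% confidence, z = 1.751.
n = p̂(1−p̂)(z/E)² = 0.06 × 0.94 × (1.751/0.05)² = 69.17
Round up: n = 70.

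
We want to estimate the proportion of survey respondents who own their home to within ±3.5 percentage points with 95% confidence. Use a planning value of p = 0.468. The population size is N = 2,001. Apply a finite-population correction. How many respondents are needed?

562

For a proportion with margin E = 0.035 at 95% confidence, z = 1.960.
n = p̂(1−p̂)(z/E)² = 0.468 × 0.532 × (1.960/0.035)² = 780.79 — call this n₀.
Finite-population correction with N = 2,001: n = n₀ / (1 + (n₀−1)/N) = 780.79 / 1.39 = 561.72
Round up: n = 562.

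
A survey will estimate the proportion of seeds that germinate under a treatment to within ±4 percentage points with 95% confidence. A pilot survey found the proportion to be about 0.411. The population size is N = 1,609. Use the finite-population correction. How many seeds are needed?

428

For a proportion with margin E = 0.04 at 95% confidence, z = 1.960.
n = p̂(1−p̂)(z/E)² = 0.411 × 0.589 × (1.960/0.04)² = 581.23 — call this n₀.
Finite-population correction with N = 1,609: n = n₀ / (1 + (n₀−1)/N) = 581.23 / 1.361 = 427.06
Round up: n = 428.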